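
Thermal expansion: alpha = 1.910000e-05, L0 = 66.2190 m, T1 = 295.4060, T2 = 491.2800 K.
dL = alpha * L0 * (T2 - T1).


dT = 195.8740 K
dL = 1.910000e-05 * 66.2190 * 195.8740 = 0.247738 m
L_final = 66.466738 m

dL = 0.247738 m


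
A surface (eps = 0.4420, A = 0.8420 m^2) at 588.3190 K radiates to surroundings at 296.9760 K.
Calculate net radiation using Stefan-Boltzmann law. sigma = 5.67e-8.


T^4 = 1.1980e+11
Tsurr^4 = 7.7783e+09
Q = 0.4420 * 5.67e-8 * 0.8420 * 1.1202e+11 = 2363.8169 W

2363.8169 W


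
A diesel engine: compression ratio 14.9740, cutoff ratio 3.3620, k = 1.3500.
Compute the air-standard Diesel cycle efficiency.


r^(k-1) = 2.5785
rc^k = 5.1393
eta = 0.4966 = 49.6559%

49.6559%


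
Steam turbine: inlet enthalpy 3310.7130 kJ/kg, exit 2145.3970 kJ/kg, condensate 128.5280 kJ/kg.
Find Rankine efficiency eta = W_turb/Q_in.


W = 1165.3160 kJ/kg
Q_in = 3182.1850 kJ/kg
eta = 0.3662 = 36.6200%

eta = 36.6200%


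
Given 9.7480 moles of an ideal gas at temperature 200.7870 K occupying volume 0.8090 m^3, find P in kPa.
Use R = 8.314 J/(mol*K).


P = nRT/V = 9.7480 * 8.314 * 200.7870 / 0.8090
= 16272.7567 / 0.8090 = 20114.6560 Pa = 20.1147 kPa

20.1147 kPa


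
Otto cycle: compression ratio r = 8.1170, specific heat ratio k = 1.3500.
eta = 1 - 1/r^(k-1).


r^(k-1) = 2.0811
eta = 1 - 1/2.0811 = 0.5195 = 51.9480%

51.9480%


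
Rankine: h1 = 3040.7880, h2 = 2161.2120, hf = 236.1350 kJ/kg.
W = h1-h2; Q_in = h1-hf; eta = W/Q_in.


W = 879.5760 kJ/kg
Q_in = 2804.6530 kJ/kg
eta = 0.3136 = 31.3613%

eta = 31.3613%


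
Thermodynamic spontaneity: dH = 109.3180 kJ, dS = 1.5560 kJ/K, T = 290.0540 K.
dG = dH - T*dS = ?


T*dS = 290.0540 * 1.5560 = 451.3240 kJ
dG = 109.3180 - 451.3240 = -342.0060 kJ (spontaneous)

dG = -342.0060 kJ, spontaneous


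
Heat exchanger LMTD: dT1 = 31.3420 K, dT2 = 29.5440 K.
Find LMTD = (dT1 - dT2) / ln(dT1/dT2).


dT1/dT2 = 1.0609
ln(dT1/dT2) = 0.0591
LMTD = 1.7980 / 0.0591 = 30.4341 K

30.4341 K


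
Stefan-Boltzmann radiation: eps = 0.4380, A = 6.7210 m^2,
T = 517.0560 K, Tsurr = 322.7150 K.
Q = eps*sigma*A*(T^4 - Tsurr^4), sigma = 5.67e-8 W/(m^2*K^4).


T^4 = 7.1474e+10
Tsurr^4 = 1.0846e+10
Q = 0.4380 * 5.67e-8 * 6.7210 * 6.0628e+10 = 10119.6547 W

10119.6547 W


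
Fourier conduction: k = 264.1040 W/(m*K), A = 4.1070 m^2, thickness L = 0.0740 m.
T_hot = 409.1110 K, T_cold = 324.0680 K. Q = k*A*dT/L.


dT = 85.0430 K
Q = 264.1040 * 4.1070 * 85.0430 / 0.0740 = 1246540.9042 W

1246540.9042 W


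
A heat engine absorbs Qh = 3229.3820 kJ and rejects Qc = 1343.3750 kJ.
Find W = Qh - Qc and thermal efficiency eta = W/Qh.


W = 3229.3820 - 1343.3750 = 1886.0070 kJ
eta = 1886.0070 / 3229.3820 = 0.5840 = 58.4015%

W = 1886.0070 kJ, eta = 58.4015%


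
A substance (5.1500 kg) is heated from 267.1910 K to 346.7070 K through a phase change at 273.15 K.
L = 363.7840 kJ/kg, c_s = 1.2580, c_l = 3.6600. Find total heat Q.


Q1 (sensible, solid) = 5.1500 * 1.2580 * 5.9590 = 38.6066 kJ
Q2 (latent) = 5.1500 * 363.7840 = 1873.4876 kJ
Q3 (sensible, liquid) = 5.1500 * 3.6600 * 73.5570 = 1386.4759 kJ
Q_total = 3298.5701 kJ

3298.5701 kJ


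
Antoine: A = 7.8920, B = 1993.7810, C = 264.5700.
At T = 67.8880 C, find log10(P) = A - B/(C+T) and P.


C+T = 332.4580
B/(C+T) = 5.9971
log10(P) = 7.8920 - 5.9971 = 1.8949
P = 10^1.8949 = 78.5070 mmHg

78.5070 mmHg


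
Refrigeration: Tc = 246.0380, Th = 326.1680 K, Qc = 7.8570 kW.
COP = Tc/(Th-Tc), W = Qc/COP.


COP = 246.0380 / 80.1300 = 3.0705
W = 7.8570 / 3.0705 = 2.5589 kW

COP = 3.0705, W = 2.5589 kW


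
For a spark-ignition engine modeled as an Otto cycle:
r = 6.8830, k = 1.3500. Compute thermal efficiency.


r^(k-1) = 1.9644
eta = 1 - 1/1.9644 = 0.4909 = 49.0930%

49.0930%


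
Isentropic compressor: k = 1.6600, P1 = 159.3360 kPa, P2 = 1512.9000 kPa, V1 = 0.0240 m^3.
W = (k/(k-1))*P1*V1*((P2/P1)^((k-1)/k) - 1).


(k-1)/k = 0.3976
(P2/P1)^exp = 2.4471
W = 2.5152 * 159.3360 * 0.0240 * (2.4471 - 1) = 13.9179 kJ

13.9179 kJ


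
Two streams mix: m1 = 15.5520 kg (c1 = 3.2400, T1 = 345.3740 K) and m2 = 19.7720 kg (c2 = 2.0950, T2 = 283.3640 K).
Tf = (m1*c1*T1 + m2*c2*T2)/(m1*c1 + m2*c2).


num = 29140.4708
den = 91.8108
Tf = 317.3969 K

317.3969 K


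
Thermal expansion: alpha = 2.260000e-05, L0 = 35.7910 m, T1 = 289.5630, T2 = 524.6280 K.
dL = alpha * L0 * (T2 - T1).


dT = 235.0650 K
dL = 2.260000e-05 * 35.7910 * 235.0650 = 0.190139 m
L_final = 35.981139 m

dL = 0.190139 m


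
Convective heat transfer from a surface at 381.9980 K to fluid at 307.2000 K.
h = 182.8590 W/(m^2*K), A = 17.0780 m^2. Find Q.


dT = 74.7980 K
Q = 182.8590 * 17.0780 * 74.7980 = 233584.1312 W

233584.1312 W


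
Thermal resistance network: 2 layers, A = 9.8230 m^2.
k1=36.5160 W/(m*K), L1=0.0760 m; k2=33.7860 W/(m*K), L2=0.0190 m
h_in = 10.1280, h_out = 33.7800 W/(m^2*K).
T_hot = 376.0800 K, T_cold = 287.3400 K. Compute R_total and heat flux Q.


R_conv_in = 1/(10.1280*9.8230) = 0.0101
R_1 = 0.0760/(36.5160*9.8230) = 0.0002
R_2 = 0.0190/(33.7860*9.8230) = 5.7250e-05
R_conv_out = 1/(33.7800*9.8230) = 0.0030
R_total = 0.0133 K/W
Q = 88.7400 / 0.0133 = 6655.0020 W

R_total = 0.0133 K/W, Q = 6655.0020 W


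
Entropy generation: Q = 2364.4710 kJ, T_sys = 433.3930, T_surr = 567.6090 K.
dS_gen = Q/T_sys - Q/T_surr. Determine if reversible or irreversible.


dS_sys = 2364.4710/433.3930 = 5.4557 kJ/K
dS_surr = -2364.4710/567.6090 = -4.1657 kJ/K
dS_gen = 5.4557 - 4.1657 = 1.2901 kJ/K (irreversible)

dS_gen = 1.2901 kJ/K, irreversible


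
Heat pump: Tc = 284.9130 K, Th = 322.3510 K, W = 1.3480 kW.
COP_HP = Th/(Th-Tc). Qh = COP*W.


COP = 322.3510 / 37.4380 = 8.6103
Qh = 8.6103 * 1.3480 = 11.6066 kW

COP = 8.6103, Qh = 11.6066 kW


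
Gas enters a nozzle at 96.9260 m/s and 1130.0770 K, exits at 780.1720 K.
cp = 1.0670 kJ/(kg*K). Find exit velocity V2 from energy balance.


dT = 349.9050 K
2*cp*1000*dT = 746697.2700
V1^2 = 9394.6495
V2 = sqrt(756091.9195) = 869.5355 m/s

869.5355 m/s


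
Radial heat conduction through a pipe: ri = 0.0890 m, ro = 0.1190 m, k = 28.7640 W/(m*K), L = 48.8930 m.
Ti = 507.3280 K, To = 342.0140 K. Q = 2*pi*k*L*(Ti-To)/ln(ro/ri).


dT = 165.3140 K
ln(ro/ri) = 0.2905
Q = 2*pi*28.7640*48.8930*165.3140 / 0.2905 = 5028733.0606 W

5028733.0606 W


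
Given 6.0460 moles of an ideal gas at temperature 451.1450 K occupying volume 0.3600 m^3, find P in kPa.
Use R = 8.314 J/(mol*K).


P = nRT/V = 6.0460 * 8.314 * 451.1450 / 0.3600
= 22677.4549 / 0.3600 = 62992.9302 Pa = 62.9929 kPa

62.9929 kPa


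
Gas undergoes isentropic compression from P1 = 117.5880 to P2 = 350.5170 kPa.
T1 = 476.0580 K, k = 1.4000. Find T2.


(k-1)/k = 0.2857
(P2/P1)^exp = 1.3662
T2 = 476.0580 * 1.3662 = 650.4102 K

650.4102 K


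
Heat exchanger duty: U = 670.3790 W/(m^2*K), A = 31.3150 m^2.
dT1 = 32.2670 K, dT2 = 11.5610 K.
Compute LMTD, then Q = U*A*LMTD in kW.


LMTD = 20.1733 K
Q = 670.3790 * 31.3150 * 20.1733 = 423495.8294 W = 423.4958 kW

423.4958 kW


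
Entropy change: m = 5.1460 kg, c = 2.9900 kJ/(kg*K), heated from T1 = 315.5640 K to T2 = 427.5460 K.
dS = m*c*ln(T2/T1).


T2/T1 = 1.3549
ln(T2/T1) = 0.3037
dS = 5.1460 * 2.9900 * 0.3037 = 4.6729 kJ/K

4.6729 kJ/K


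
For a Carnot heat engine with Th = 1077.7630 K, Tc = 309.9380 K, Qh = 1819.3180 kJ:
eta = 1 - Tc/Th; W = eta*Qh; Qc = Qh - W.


eta = 1 - 309.9380/1077.7630 = 0.7124
W = 0.7124 * 1819.3180 = 1296.1271 kJ
Qc = 1819.3180 - 1296.1271 = 523.1909 kJ

eta = 71.2425%, W = 1296.1271 kJ, Qc = 523.1909 kJ


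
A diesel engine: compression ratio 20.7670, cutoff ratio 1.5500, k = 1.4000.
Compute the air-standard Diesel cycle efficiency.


r^(k-1) = 3.3647
rc^k = 1.8470
eta = 0.6731 = 67.3083%

67.3083%


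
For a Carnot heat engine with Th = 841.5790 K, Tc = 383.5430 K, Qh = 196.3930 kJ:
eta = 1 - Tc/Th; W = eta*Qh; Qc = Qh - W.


eta = 1 - 383.5430/841.5790 = 0.5443
W = 0.5443 * 196.3930 = 106.8884 kJ
Qc = 196.3930 - 106.8884 = 89.5046 kJ

eta = 54.4258%, W = 106.8884 kJ, Qc = 89.5046 kJ


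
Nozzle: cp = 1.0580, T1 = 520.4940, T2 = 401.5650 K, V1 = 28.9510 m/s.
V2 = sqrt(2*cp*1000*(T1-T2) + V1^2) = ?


dT = 118.9290 K
2*cp*1000*dT = 251653.7640
V1^2 = 838.1604
V2 = sqrt(252491.9244) = 502.4857 m/s

502.4857 m/s


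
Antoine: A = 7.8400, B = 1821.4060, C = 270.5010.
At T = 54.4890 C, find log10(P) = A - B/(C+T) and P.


C+T = 324.9900
B/(C+T) = 5.6045
log10(P) = 7.8400 - 5.6045 = 2.2355
P = 10^2.2355 = 171.9893 mmHg

171.9893 mmHg


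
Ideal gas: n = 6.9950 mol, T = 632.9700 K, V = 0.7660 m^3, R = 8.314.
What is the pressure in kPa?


P = nRT/V = 6.9950 * 8.314 * 632.9700 / 0.7660
= 36811.2755 / 0.7660 = 48056.4954 Pa = 48.0565 kPa

48.0565 kPa


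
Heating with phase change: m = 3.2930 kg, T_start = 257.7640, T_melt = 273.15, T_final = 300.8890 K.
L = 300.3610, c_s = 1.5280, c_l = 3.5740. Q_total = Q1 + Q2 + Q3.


Q1 (sensible, solid) = 3.2930 * 1.5280 * 15.3860 = 77.4178 kJ
Q2 (latent) = 3.2930 * 300.3610 = 989.0888 kJ
Q3 (sensible, liquid) = 3.2930 * 3.5740 * 27.7390 = 326.4653 kJ
Q_total = 1392.9719 kJ

1392.9719 kJ


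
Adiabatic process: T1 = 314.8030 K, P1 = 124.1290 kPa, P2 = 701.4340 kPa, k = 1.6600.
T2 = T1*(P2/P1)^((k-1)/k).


(k-1)/k = 0.3976
(P2/P1)^exp = 1.9908
T2 = 314.8030 * 1.9908 = 626.7177 K

626.7177 K


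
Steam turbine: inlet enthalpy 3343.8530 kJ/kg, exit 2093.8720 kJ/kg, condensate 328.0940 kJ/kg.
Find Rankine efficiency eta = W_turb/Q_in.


W = 1249.9810 kJ/kg
Q_in = 3015.7590 kJ/kg
eta = 0.4145 = 41.4483%

eta = 41.4483%


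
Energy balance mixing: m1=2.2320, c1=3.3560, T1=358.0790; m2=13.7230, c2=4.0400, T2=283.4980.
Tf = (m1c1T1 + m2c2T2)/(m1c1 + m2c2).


num = 18399.6136
den = 62.9315
Tf = 292.3752 K

292.3752 K


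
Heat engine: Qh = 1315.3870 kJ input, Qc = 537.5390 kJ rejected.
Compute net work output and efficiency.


W = 1315.3870 - 537.5390 = 777.8480 kJ
eta = 777.8480 / 1315.3870 = 0.5913 = 59.1345%

W = 777.8480 kJ, eta = 59.1345%


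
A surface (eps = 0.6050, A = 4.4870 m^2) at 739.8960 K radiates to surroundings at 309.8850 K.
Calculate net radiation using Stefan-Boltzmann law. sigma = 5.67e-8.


T^4 = 2.9970e+11
Tsurr^4 = 9.2215e+09
Q = 0.6050 * 5.67e-8 * 4.4870 * 2.9048e+11 = 44709.9643 W

44709.9643 W


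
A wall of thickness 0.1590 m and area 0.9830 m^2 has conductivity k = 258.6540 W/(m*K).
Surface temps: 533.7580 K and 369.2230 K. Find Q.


dT = 164.5350 K
Q = 258.6540 * 0.9830 * 164.5350 / 0.1590 = 263107.8999 W

263107.8999 W


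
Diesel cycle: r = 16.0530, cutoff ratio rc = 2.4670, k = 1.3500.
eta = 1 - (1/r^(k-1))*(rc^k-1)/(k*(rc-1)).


r^(k-1) = 2.6421
rc^k = 3.3840
eta = 0.5444 = 54.4388%

54.4388%


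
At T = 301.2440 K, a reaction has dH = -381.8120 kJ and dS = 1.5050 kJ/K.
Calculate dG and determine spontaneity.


T*dS = 301.2440 * 1.5050 = 453.3722 kJ
dG = -381.8120 - 453.3722 = -835.1842 kJ (spontaneous)

dG = -835.1842 kJ, spontaneous


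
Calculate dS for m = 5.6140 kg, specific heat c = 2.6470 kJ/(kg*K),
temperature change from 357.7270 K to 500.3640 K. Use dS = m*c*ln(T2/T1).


T2/T1 = 1.3987
ln(T2/T1) = 0.3356
dS = 5.6140 * 2.6470 * 0.3356 = 4.9866 kJ/K

4.9866 kJ/K


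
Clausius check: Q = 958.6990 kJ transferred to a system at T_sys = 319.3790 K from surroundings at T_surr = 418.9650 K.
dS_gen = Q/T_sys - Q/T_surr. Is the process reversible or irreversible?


dS_sys = 958.6990/319.3790 = 3.0018 kJ/K
dS_surr = -958.6990/418.9650 = -2.2883 kJ/K
dS_gen = 3.0018 - 2.2883 = 0.7135 kJ/K (irreversible)

dS_gen = 0.7135 kJ/K, irreversible


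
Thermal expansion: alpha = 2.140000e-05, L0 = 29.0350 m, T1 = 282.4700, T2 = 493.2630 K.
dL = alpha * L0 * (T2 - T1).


dT = 210.7930 K
dL = 2.140000e-05 * 29.0350 * 210.7930 = 0.130976 m
L_final = 29.165976 m

dL = 0.130976 m


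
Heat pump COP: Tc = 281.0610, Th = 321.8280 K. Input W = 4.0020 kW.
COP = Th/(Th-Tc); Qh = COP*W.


COP = 321.8280 / 40.7670 = 7.8943
Qh = 7.8943 * 4.0020 = 31.5931 kW

COP = 7.8943, Qh = 31.5931 kW


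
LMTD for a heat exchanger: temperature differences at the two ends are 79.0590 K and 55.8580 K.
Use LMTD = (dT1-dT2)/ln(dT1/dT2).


dT1/dT2 = 1.4154
ln(dT1/dT2) = 0.3474
LMTD = 23.2010 / 0.3474 = 66.7882 K

66.7882 K


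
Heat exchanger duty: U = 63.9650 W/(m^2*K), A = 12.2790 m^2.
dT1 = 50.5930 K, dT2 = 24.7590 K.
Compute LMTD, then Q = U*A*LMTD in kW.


LMTD = 36.1505 K
Q = 63.9650 * 12.2790 * 36.1505 = 28393.5281 W = 28.3935 kW

28.3935 kW


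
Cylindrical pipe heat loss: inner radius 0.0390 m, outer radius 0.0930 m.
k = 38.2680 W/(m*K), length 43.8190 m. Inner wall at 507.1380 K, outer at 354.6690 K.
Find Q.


dT = 152.4690 K
ln(ro/ri) = 0.8690
Q = 2*pi*38.2680*43.8190*152.4690 / 0.8690 = 1848506.3942 W

1848506.3942 W


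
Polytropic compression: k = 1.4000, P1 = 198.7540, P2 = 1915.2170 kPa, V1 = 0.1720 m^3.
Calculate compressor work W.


(k-1)/k = 0.2857
(P2/P1)^exp = 1.9104
W = 3.5000 * 198.7540 * 0.1720 * (1.9104 - 1) = 108.9243 kJ

108.9243 kJ


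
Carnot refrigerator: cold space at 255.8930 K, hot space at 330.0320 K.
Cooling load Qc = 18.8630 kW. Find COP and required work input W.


COP = 255.8930 / 74.1390 = 3.4515
W = 18.8630 / 3.4515 = 5.4651 kW

COP = 3.4515, W = 5.4651 kW


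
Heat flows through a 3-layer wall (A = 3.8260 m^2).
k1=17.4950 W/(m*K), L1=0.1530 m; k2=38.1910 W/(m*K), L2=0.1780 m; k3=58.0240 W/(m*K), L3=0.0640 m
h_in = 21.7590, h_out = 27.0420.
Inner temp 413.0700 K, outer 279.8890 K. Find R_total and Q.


R_conv_in = 1/(21.7590*3.8260) = 0.0120
R_1 = 0.1530/(17.4950*3.8260) = 0.0023
R_2 = 0.1780/(38.1910*3.8260) = 0.0012
R_3 = 0.0640/(58.0240*3.8260) = 0.0003
R_conv_out = 1/(27.0420*3.8260) = 0.0097
R_total = 0.0255 K/W
Q = 133.1810 / 0.0255 = 5229.0208 W

R_total = 0.0255 K/W, Q = 5229.0208 W


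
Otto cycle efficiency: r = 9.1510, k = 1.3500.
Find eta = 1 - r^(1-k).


r^(k-1) = 2.1703
eta = 1 - 1/2.1703 = 0.5392 = 53.9228%

53.9228%


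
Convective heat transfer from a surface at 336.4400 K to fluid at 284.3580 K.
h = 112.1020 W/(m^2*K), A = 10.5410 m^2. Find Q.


dT = 52.0820 K
Q = 112.1020 * 10.5410 * 52.0820 = 61543.5902 W

61543.5902 W


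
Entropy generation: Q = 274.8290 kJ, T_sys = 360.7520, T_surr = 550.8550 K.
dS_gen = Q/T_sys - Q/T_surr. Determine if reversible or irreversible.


dS_sys = 274.8290/360.7520 = 0.7618 kJ/K
dS_surr = -274.8290/550.8550 = -0.4989 kJ/K
dS_gen = 0.7618 - 0.4989 = 0.2629 kJ/K (irreversible)

dS_gen = 0.2629 kJ/K, irreversible


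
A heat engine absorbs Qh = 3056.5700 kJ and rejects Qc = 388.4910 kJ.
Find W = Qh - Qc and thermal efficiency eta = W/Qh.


W = 3056.5700 - 388.4910 = 2668.0790 kJ
eta = 2668.0790 / 3056.5700 = 0.8729 = 87.2900%

W = 2668.0790 kJ, eta = 87.2900%


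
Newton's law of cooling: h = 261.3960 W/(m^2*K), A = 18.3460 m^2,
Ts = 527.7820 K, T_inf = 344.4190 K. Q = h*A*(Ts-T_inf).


dT = 183.3630 K
Q = 261.3960 * 18.3460 * 183.3630 = 879330.2882 W

879330.2882 W


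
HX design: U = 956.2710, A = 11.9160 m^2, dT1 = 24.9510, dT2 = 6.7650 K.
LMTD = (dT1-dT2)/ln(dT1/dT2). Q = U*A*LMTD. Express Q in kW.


LMTD = 13.9340 K
Q = 956.2710 * 11.9160 * 13.9340 = 158777.0371 W = 158.7770 kW

158.7770 kW


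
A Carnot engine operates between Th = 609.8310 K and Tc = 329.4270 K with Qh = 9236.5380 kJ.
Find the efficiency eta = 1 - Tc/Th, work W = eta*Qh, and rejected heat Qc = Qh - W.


eta = 1 - 329.4270/609.8310 = 0.4598
W = 0.4598 * 9236.5380 = 4247.0163 kJ
Qc = 9236.5380 - 4247.0163 = 4989.5217 kJ

eta = 45.9806%, W = 4247.0163 kJ, Qc = 4989.5217 kJ


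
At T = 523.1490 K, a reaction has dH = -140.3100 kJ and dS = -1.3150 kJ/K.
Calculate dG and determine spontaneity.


T*dS = 523.1490 * -1.3150 = -687.9409 kJ
dG = -140.3100 + 687.9409 = 547.6309 kJ (non-spontaneous)

dG = 547.6309 kJ, non-spontaneous


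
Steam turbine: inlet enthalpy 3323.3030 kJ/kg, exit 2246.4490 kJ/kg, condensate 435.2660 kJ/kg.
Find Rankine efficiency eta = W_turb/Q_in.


W = 1076.8540 kJ/kg
Q_in = 2888.0370 kJ/kg
eta = 0.3729 = 37.2867%

eta = 37.2867%


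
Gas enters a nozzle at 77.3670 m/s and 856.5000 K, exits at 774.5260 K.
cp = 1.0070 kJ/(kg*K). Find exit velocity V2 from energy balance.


dT = 81.9740 K
2*cp*1000*dT = 165095.6360
V1^2 = 5985.6527
V2 = sqrt(171081.2887) = 413.6197 m/s

413.6197 m/s


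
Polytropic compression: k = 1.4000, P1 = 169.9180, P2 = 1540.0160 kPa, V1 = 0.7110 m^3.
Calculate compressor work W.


(k-1)/k = 0.2857
(P2/P1)^exp = 1.8772
W = 3.5000 * 169.9180 * 0.7110 * (1.8772 - 1) = 370.9155 kJ

370.9155 kJ


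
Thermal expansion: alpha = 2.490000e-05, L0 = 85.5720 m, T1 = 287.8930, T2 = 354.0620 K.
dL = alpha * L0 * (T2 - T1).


dT = 66.1690 K
dL = 2.490000e-05 * 85.5720 * 66.1690 = 0.140989 m
L_final = 85.712989 m

dL = 0.140989 m


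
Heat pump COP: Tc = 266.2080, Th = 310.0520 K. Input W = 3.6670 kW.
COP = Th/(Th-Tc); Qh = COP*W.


COP = 310.0520 / 43.8440 = 7.0717
Qh = 7.0717 * 3.6670 = 25.9320 kW

COP = 7.0717, Qh = 25.9320 kW


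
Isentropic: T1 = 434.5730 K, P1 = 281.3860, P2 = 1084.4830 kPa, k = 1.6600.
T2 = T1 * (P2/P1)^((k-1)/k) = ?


(k-1)/k = 0.3976
(P2/P1)^exp = 1.7098
T2 = 434.5730 * 1.7098 = 743.0516 K

743.0516 K


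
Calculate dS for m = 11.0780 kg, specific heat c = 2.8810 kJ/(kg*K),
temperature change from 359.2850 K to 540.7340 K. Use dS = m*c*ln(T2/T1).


T2/T1 = 1.5050
ln(T2/T1) = 0.4088
dS = 11.0780 * 2.8810 * 0.4088 = 13.0475 kJ/K

13.0475 kJ/K


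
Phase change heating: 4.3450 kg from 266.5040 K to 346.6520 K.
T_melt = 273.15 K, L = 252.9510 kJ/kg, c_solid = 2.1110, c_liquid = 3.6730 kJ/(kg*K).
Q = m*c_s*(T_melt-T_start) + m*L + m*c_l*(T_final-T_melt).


Q1 (sensible, solid) = 4.3450 * 2.1110 * 6.6460 = 60.9591 kJ
Q2 (latent) = 4.3450 * 252.9510 = 1099.0721 kJ
Q3 (sensible, liquid) = 4.3450 * 3.6730 * 73.5020 = 1173.0320 kJ
Q_total = 2333.0632 kJ

2333.0632 kJ


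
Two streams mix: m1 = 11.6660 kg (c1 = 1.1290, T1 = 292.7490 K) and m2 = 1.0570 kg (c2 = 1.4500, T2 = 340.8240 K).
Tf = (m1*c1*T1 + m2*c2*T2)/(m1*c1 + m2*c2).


num = 4378.1358
den = 14.7036
Tf = 297.7602 K

297.7602 K


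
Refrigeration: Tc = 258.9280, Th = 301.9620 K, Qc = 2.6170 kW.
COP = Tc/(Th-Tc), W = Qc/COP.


COP = 258.9280 / 43.0340 = 6.0168
W = 2.6170 / 6.0168 = 0.4349 kW

COP = 6.0168, W = 0.4349 kW


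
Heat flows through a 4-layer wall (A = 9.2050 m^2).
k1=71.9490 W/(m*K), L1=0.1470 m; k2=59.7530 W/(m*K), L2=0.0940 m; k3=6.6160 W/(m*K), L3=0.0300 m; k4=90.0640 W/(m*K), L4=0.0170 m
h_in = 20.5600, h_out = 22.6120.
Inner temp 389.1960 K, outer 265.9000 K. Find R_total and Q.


R_conv_in = 1/(20.5600*9.2050) = 0.0053
R_1 = 0.1470/(71.9490*9.2050) = 0.0002
R_2 = 0.0940/(59.7530*9.2050) = 0.0002
R_3 = 0.0300/(6.6160*9.2050) = 0.0005
R_4 = 0.0170/(90.0640*9.2050) = 2.0506e-05
R_conv_out = 1/(22.6120*9.2050) = 0.0048
R_total = 0.0110 K/W
Q = 123.2960 / 0.0110 = 11214.6072 W

R_total = 0.0110 K/W, Q = 11214.6072 W


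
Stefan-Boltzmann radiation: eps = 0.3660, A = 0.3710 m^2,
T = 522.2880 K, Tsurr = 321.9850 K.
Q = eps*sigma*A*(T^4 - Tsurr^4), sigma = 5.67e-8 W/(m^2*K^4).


T^4 = 7.4412e+10
Tsurr^4 = 1.0748e+10
Q = 0.3660 * 5.67e-8 * 0.3710 * 6.3663e+10 = 490.1468 W

490.1468 W


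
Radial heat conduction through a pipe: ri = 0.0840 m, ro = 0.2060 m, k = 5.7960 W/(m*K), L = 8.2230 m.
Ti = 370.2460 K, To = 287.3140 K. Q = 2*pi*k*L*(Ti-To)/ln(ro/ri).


dT = 82.9320 K
ln(ro/ri) = 0.8971
Q = 2*pi*5.7960*8.2230*82.9320 / 0.8971 = 27684.6787 W

27684.6787 W


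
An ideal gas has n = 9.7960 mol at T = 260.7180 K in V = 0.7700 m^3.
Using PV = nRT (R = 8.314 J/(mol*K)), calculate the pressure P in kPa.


P = nRT/V = 9.7960 * 8.314 * 260.7180 / 0.7700
= 21233.9022 / 0.7700 = 27576.4964 Pa = 27.5765 kPa

27.5765 kPa


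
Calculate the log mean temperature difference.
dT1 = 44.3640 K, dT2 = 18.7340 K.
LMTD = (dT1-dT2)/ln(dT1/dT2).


dT1/dT2 = 2.3681
ln(dT1/dT2) = 0.8621
LMTD = 25.6300 / 0.8621 = 29.7301 K

29.7301 K


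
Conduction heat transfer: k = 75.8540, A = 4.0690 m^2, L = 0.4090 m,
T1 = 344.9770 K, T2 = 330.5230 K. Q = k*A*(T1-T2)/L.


dT = 14.4540 K
Q = 75.8540 * 4.0690 * 14.4540 / 0.4090 = 10907.6431 W

10907.6431 W


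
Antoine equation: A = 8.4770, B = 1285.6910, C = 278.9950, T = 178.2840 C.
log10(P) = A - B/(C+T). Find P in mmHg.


C+T = 457.2790
B/(C+T) = 2.8116
log10(P) = 8.4770 - 2.8116 = 5.6654
P = 10^5.6654 = 462794.5870 mmHg

462794.5870 mmHg


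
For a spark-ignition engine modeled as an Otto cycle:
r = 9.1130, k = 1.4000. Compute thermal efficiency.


r^(k-1) = 2.4203
eta = 1 - 1/2.4203 = 0.5868 = 58.6824%

58.6824%


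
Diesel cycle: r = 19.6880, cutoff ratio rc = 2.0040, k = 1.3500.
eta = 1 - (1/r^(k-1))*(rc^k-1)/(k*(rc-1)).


r^(k-1) = 2.8377
rc^k = 2.5560
eta = 0.5954 = 59.5449%

59.5449%


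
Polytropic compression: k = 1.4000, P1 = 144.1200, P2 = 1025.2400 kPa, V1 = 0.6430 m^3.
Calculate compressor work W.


(k-1)/k = 0.2857
(P2/P1)^exp = 1.7517
W = 3.5000 * 144.1200 * 0.6430 * (1.7517 - 1) = 243.8050 kJ

243.8050 kJ


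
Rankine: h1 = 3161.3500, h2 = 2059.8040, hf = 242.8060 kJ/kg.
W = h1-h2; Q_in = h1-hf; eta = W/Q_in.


W = 1101.5460 kJ/kg
Q_in = 2918.5440 kJ/kg
eta = 0.3774 = 37.7430%

eta = 37.7430%


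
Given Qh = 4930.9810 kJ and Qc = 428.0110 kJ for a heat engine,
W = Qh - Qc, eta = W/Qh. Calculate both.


W = 4930.9810 - 428.0110 = 4502.9700 kJ
eta = 4502.9700 / 4930.9810 = 0.9132 = 91.3200%

W = 4502.9700 kJ, eta = 91.3200%


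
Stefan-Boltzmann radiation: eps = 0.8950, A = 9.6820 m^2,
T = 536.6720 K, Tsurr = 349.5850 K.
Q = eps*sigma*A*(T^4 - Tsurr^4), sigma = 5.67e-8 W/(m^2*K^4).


T^4 = 8.2954e+10
Tsurr^4 = 1.4935e+10
Q = 0.8950 * 5.67e-8 * 9.6820 * 6.8018e+10 = 33419.3641 W

33419.3641 W


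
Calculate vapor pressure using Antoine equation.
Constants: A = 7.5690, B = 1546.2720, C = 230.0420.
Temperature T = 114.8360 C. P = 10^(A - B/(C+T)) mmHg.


C+T = 344.8780
B/(C+T) = 4.4835
log10(P) = 7.5690 - 4.4835 = 3.0855
P = 10^3.0855 = 1217.4936 mmHg

1217.4936 mmHg


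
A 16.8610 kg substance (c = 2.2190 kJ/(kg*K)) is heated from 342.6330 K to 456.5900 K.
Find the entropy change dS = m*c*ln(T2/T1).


T2/T1 = 1.3326
ln(T2/T1) = 0.2871
dS = 16.8610 * 2.2190 * 0.2871 = 10.7427 kJ/K

10.7427 kJ/K


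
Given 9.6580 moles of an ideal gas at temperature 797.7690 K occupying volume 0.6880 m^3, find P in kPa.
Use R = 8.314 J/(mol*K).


P = nRT/V = 9.6580 * 8.314 * 797.7690 / 0.6880
= 64058.1479 / 0.6880 = 93107.7731 Pa = 93.1078 kPa

93.1078 kPa


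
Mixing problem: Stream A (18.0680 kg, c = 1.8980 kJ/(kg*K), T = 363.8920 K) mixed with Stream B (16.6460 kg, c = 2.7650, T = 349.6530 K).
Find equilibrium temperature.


num = 28572.1671
den = 80.3193
Tf = 355.7325 K

355.7325 K


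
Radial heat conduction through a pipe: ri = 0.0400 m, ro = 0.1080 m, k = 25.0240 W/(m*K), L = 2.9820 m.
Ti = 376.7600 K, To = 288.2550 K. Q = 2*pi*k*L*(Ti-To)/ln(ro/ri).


dT = 88.5050 K
ln(ro/ri) = 0.9933
Q = 2*pi*25.0240*2.9820*88.5050 / 0.9933 = 41778.4859 W

41778.4859 W


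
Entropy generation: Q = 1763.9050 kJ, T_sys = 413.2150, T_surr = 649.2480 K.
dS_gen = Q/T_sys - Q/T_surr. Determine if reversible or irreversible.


dS_sys = 1763.9050/413.2150 = 4.2687 kJ/K
dS_surr = -1763.9050/649.2480 = -2.7168 kJ/K
dS_gen = 4.2687 - 2.7168 = 1.5519 kJ/K (irreversible)

dS_gen = 1.5519 kJ/K, irreversible


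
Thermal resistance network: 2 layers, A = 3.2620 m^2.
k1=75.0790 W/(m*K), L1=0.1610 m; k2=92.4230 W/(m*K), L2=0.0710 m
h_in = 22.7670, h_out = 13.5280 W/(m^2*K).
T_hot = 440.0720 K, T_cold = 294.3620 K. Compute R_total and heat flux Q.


R_conv_in = 1/(22.7670*3.2620) = 0.0135
R_1 = 0.1610/(75.0790*3.2620) = 0.0007
R_2 = 0.0710/(92.4230*3.2620) = 0.0002
R_conv_out = 1/(13.5280*3.2620) = 0.0227
R_total = 0.0370 K/W
Q = 145.7100 / 0.0370 = 3936.0668 W

R_total = 0.0370 K/W, Q = 3936.0668 W


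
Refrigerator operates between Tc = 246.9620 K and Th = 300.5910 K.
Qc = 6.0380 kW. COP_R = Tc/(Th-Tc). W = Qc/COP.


COP = 246.9620 / 53.6290 = 4.6050
W = 6.0380 / 4.6050 = 1.3112 kW

COP = 4.6050, W = 1.3112 kW


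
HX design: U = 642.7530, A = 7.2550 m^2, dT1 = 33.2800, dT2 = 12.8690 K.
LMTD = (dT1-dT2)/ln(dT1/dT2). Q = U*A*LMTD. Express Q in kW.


LMTD = 21.4822 K
Q = 642.7530 * 7.2550 * 21.4822 = 100175.2326 W = 100.1752 kW

100.1752 kW


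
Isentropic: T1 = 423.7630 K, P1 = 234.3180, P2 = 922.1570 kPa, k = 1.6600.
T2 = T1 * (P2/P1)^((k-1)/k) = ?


(k-1)/k = 0.3976
(P2/P1)^exp = 1.7241
T2 = 423.7630 * 1.7241 = 730.6157 K

730.6157 K


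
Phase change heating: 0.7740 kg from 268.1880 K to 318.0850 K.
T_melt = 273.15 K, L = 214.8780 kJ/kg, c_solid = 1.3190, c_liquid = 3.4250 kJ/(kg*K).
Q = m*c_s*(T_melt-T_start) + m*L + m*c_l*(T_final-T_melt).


Q1 (sensible, solid) = 0.7740 * 1.3190 * 4.9620 = 5.0657 kJ
Q2 (latent) = 0.7740 * 214.8780 = 166.3156 kJ
Q3 (sensible, liquid) = 0.7740 * 3.4250 * 44.9350 = 119.1204 kJ
Q_total = 290.5017 kJ

290.5017 kJ


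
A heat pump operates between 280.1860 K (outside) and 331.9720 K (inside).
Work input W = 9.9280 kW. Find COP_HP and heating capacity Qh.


COP = 331.9720 / 51.7860 = 6.4105
Qh = 6.4105 * 9.9280 = 63.6430 kW

COP = 6.4105, Qh = 63.6430 kW


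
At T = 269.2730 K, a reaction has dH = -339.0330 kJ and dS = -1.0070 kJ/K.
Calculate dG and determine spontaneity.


T*dS = 269.2730 * -1.0070 = -271.1579 kJ
dG = -339.0330 + 271.1579 = -67.8751 kJ (spontaneous)

dG = -67.8751 kJ, spontaneous


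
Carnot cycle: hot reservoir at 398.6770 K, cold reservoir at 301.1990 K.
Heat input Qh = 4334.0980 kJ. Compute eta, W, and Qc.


eta = 1 - 301.1990/398.6770 = 0.2445
W = 0.2445 * 4334.0980 = 1059.7030 kJ
Qc = 4334.0980 - 1059.7030 = 3274.3950 kJ

eta = 24.4504%, W = 1059.7030 kJ, Qc = 3274.3950 kJ


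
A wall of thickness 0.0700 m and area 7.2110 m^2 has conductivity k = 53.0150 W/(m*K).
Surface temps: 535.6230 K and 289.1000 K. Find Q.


dT = 246.5230 K
Q = 53.0150 * 7.2110 * 246.5230 / 0.0700 = 1346336.6410 W

1346336.6410 W


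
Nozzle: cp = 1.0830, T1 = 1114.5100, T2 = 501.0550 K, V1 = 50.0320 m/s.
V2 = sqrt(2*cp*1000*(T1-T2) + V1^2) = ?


dT = 613.4550 K
2*cp*1000*dT = 1328743.5300
V1^2 = 2503.2010
V2 = sqrt(1331246.7310) = 1153.7967 m/s

1153.7967 m/s


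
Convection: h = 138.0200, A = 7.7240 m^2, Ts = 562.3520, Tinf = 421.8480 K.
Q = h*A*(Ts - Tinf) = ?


dT = 140.5040 K
Q = 138.0200 * 7.7240 * 140.5040 = 149786.6047 W

149786.6047 W


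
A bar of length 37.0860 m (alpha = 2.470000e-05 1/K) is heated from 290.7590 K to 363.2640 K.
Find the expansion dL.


dT = 72.5050 K
dL = 2.470000e-05 * 37.0860 * 72.5050 = 0.066416 m
L_final = 37.152416 m

dL = 0.066416 m


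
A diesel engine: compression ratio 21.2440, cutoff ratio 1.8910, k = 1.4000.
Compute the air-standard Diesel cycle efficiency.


r^(k-1) = 3.3954
rc^k = 2.4399
eta = 0.6600 = 66.0042%

66.0042%


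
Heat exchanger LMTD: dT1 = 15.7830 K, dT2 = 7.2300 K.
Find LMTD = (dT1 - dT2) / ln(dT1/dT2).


dT1/dT2 = 2.1830
ln(dT1/dT2) = 0.7807
LMTD = 8.5530 / 0.7807 = 10.9556 K

10.9556 K


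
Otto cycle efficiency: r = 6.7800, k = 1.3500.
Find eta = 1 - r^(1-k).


r^(k-1) = 1.9540
eta = 1 - 1/1.9540 = 0.4882 = 48.8236%

48.8236%


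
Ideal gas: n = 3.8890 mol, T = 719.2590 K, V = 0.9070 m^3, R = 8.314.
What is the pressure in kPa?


P = nRT/V = 3.8890 * 8.314 * 719.2590 / 0.9070
= 23255.9063 / 0.9070 = 25640.4700 Pa = 25.6405 kPa

25.6405 kPa


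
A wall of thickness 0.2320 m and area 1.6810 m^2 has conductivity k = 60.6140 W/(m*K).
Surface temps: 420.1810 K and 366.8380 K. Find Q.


dT = 53.3430 K
Q = 60.6140 * 1.6810 * 53.3430 / 0.2320 = 23427.7246 W

23427.7246 W


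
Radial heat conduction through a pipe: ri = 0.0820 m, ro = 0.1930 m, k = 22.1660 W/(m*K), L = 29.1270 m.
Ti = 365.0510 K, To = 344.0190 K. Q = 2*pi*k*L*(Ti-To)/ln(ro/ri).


dT = 21.0320 K
ln(ro/ri) = 0.8560
Q = 2*pi*22.1660*29.1270*21.0320 / 0.8560 = 99674.6007 W

99674.6007 W


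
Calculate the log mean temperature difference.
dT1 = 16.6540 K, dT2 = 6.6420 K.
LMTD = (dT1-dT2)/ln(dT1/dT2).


dT1/dT2 = 2.5074
ln(dT1/dT2) = 0.9192
LMTD = 10.0120 / 0.9192 = 10.8916 K

10.8916 K


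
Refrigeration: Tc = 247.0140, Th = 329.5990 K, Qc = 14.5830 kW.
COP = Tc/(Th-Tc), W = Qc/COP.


COP = 247.0140 / 82.5850 = 2.9910
W = 14.5830 / 2.9910 = 4.8756 kW

COP = 2.9910, W = 4.8756 kW


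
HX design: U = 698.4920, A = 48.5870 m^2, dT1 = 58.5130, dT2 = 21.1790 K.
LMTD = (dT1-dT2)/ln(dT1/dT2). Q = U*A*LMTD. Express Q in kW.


LMTD = 36.7374 K
Q = 698.4920 * 48.5870 * 36.7374 = 1246781.2434 W = 1246.7812 kW

1246.7812 kW


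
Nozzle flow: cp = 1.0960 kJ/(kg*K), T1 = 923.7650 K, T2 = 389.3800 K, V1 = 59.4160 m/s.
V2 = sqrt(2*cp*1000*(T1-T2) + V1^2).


dT = 534.3850 K
2*cp*1000*dT = 1171371.9200
V1^2 = 3530.2611
V2 = sqrt(1174902.1811) = 1083.9290 m/s

1083.9290 m/s


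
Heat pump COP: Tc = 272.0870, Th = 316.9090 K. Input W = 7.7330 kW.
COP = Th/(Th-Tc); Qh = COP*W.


COP = 316.9090 / 44.8220 = 7.0704
Qh = 7.0704 * 7.7330 = 54.6753 kW

COP = 7.0704, Qh = 54.6753 kW


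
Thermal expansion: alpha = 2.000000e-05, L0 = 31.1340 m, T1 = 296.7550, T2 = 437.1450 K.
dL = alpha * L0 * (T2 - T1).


dT = 140.3900 K
dL = 2.000000e-05 * 31.1340 * 140.3900 = 0.087418 m
L_final = 31.221418 m

dL = 0.087418 m


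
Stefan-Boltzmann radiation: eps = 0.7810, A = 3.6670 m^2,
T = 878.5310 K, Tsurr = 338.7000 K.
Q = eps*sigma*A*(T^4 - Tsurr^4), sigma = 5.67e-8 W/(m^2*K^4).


T^4 = 5.9570e+11
Tsurr^4 = 1.3160e+10
Q = 0.7810 * 5.67e-8 * 3.6670 * 5.8254e+11 = 94595.7061 W

94595.7061 W


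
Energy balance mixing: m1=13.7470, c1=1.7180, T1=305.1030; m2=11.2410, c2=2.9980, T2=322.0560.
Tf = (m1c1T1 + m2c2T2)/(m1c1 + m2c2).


num = 18059.1771
den = 57.3179
Tf = 315.0707 K

315.0707 K


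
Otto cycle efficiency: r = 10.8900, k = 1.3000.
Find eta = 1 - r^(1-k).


r^(k-1) = 2.0470
eta = 1 - 1/2.0470 = 0.5115 = 51.1470%

51.1470%


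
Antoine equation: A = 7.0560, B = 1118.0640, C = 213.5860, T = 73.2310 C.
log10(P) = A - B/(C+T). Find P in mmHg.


C+T = 286.8170
B/(C+T) = 3.8982
log10(P) = 7.0560 - 3.8982 = 3.1578
P = 10^3.1578 = 1438.2058 mmHg

1438.2058 mmHg


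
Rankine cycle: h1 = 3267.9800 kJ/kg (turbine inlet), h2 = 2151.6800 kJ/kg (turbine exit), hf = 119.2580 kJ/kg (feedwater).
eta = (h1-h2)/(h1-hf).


W = 1116.3000 kJ/kg
Q_in = 3148.7220 kJ/kg
eta = 0.3545 = 35.4525%

eta = 35.4525%


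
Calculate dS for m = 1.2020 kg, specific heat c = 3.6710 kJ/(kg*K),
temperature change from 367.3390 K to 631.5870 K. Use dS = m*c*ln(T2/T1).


T2/T1 = 1.7194
ln(T2/T1) = 0.5420
dS = 1.2020 * 3.6710 * 0.5420 = 2.3914 kJ/K

2.3914 kJ/K


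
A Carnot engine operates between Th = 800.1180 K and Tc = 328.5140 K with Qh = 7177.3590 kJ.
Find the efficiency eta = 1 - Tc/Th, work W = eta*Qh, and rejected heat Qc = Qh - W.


eta = 1 - 328.5140/800.1180 = 0.5894
W = 0.5894 * 7177.3590 = 4230.4650 kJ
Qc = 7177.3590 - 4230.4650 = 2946.8940 kJ

eta = 58.9418%, W = 4230.4650 kJ, Qc = 2946.8940 kJ


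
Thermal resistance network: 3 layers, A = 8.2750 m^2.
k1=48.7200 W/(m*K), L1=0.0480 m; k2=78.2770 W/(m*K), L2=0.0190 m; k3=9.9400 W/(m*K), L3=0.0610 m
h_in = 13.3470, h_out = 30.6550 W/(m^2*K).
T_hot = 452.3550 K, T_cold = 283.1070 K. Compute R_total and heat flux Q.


R_conv_in = 1/(13.3470*8.2750) = 0.0091
R_1 = 0.0480/(48.7200*8.2750) = 0.0001
R_2 = 0.0190/(78.2770*8.2750) = 2.9333e-05
R_3 = 0.0610/(9.9400*8.2750) = 0.0007
R_conv_out = 1/(30.6550*8.2750) = 0.0039
R_total = 0.0139 K/W
Q = 169.2480 / 0.0139 = 12188.1334 W

R_total = 0.0139 K/W, Q = 12188.1334 W


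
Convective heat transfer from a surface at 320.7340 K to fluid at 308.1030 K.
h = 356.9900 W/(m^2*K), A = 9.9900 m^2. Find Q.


dT = 12.6310 K
Q = 356.9900 * 9.9900 * 12.6310 = 45046.3155 W

45046.3155 W


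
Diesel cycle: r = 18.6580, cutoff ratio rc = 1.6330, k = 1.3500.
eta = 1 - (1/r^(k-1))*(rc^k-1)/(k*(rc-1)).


r^(k-1) = 2.7849
rc^k = 1.9388
eta = 0.6055 = 60.5516%

60.5516%


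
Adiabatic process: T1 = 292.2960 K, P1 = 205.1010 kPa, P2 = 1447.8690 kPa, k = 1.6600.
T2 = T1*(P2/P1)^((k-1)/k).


(k-1)/k = 0.3976
(P2/P1)^exp = 2.1750
T2 = 292.2960 * 2.1750 = 635.7440 K

635.7440 K


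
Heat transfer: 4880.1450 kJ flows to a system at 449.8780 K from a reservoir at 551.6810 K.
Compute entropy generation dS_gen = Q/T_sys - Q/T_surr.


dS_sys = 4880.1450/449.8780 = 10.8477 kJ/K
dS_surr = -4880.1450/551.6810 = -8.8460 kJ/K
dS_gen = 10.8477 - 8.8460 = 2.0018 kJ/K (irreversible)

dS_gen = 2.0018 kJ/K, irreversible


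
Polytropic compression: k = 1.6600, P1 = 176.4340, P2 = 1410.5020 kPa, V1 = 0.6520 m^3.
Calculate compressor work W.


(k-1)/k = 0.3976
(P2/P1)^exp = 2.2853
W = 2.5152 * 176.4340 * 0.6520 * (2.2853 - 1) = 371.8732 kJ

371.8732 kJ


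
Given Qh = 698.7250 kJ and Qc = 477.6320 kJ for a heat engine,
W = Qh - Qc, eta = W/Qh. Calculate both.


W = 698.7250 - 477.6320 = 221.0930 kJ
eta = 221.0930 / 698.7250 = 0.3164 = 31.6423%

W = 221.0930 kJ, eta = 31.6423%


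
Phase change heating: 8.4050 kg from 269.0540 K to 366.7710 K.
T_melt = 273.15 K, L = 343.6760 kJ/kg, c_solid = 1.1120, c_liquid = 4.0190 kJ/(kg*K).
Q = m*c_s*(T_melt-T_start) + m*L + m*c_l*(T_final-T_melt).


Q1 (sensible, solid) = 8.4050 * 1.1120 * 4.0960 = 38.2827 kJ
Q2 (latent) = 8.4050 * 343.6760 = 2888.5968 kJ
Q3 (sensible, liquid) = 8.4050 * 4.0190 * 93.6210 = 3162.4888 kJ
Q_total = 6089.3683 kJ

6089.3683 kJ


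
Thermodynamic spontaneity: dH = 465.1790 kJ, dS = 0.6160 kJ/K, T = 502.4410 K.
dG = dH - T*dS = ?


T*dS = 502.4410 * 0.6160 = 309.5037 kJ
dG = 465.1790 - 309.5037 = 155.6753 kJ (non-spontaneous)

dG = 155.6753 kJ, non-spontaneous


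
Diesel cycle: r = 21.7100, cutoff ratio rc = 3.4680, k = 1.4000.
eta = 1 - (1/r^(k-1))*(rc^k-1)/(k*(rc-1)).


r^(k-1) = 3.4250
rc^k = 5.7031
eta = 0.6026 = 60.2583%

60.2583%


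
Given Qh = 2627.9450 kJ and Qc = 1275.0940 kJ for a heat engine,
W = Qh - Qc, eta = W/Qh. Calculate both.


W = 2627.9450 - 1275.0940 = 1352.8510 kJ
eta = 1352.8510 / 2627.9450 = 0.5148 = 51.4794%

W = 1352.8510 kJ, eta = 51.4794%


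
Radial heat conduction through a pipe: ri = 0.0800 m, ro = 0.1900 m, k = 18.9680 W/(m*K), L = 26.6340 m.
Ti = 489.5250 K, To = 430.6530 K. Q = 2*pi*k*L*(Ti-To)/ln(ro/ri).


dT = 58.8720 K
ln(ro/ri) = 0.8650
Q = 2*pi*18.9680*26.6340*58.8720 / 0.8650 = 216038.8087 W

216038.8087 W


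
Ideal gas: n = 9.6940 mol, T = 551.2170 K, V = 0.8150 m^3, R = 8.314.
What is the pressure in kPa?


P = nRT/V = 9.6940 * 8.314 * 551.2170 / 0.8150
= 44425.8390 / 0.8150 = 54510.2319 Pa = 54.5102 kPa

54.5102 kPa


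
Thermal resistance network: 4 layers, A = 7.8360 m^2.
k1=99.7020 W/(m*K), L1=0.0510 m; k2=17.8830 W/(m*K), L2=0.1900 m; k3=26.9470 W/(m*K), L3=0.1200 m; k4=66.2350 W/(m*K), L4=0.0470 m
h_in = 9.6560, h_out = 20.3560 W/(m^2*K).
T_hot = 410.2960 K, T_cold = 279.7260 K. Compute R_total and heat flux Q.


R_conv_in = 1/(9.6560*7.8360) = 0.0132
R_1 = 0.0510/(99.7020*7.8360) = 6.5279e-05
R_2 = 0.1900/(17.8830*7.8360) = 0.0014
R_3 = 0.1200/(26.9470*7.8360) = 0.0006
R_4 = 0.0470/(66.2350*7.8360) = 9.0556e-05
R_conv_out = 1/(20.3560*7.8360) = 0.0063
R_total = 0.0216 K/W
Q = 130.5700 / 0.0216 = 6054.5858 W

R_total = 0.0216 K/W, Q = 6054.5858 W


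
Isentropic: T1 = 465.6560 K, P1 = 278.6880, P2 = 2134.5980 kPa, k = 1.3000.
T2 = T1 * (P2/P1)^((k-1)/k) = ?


(k-1)/k = 0.2308
(P2/P1)^exp = 1.5997
T2 = 465.6560 * 1.5997 = 744.9221 K

744.9221 K


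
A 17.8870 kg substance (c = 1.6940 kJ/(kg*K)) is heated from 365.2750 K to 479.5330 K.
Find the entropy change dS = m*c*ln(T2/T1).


T2/T1 = 1.3128
ln(T2/T1) = 0.2722
dS = 17.8870 * 1.6940 * 0.2722 = 8.2467 kJ/K

8.2467 kJ/K


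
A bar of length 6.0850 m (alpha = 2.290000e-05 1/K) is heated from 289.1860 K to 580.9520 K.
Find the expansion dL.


dT = 291.7660 K
dL = 2.290000e-05 * 6.0850 * 291.7660 = 0.040657 m
L_final = 6.125657 m

dL = 0.040657 m


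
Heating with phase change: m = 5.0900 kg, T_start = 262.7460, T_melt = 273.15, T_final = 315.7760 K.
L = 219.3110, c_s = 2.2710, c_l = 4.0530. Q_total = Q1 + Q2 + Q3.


Q1 (sensible, solid) = 5.0900 * 2.2710 * 10.4040 = 120.2639 kJ
Q2 (latent) = 5.0900 * 219.3110 = 1116.2930 kJ
Q3 (sensible, liquid) = 5.0900 * 4.0530 * 42.6260 = 879.3646 kJ
Q_total = 2115.9215 kJ

2115.9215 kJ


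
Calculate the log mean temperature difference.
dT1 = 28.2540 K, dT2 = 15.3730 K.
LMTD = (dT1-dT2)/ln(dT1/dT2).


dT1/dT2 = 1.8379
ln(dT1/dT2) = 0.6086
LMTD = 12.8810 / 0.6086 = 21.1642 K

21.1642 K


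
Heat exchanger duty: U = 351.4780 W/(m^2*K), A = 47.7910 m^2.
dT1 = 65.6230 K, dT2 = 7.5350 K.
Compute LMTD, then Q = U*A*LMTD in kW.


LMTD = 26.8383 K
Q = 351.4780 * 47.7910 * 26.8383 = 450816.3951 W = 450.8164 kW

450.8164 kW


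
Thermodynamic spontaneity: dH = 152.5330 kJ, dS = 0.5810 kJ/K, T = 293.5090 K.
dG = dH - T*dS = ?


T*dS = 293.5090 * 0.5810 = 170.5287 kJ
dG = 152.5330 - 170.5287 = -17.9957 kJ (spontaneous)

dG = -17.9957 kJ, spontaneous


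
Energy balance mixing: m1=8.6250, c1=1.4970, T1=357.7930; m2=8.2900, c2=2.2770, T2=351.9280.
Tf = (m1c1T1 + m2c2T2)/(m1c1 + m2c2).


num = 11262.7981
den = 31.7880
Tf = 354.3102 K

354.3102 K


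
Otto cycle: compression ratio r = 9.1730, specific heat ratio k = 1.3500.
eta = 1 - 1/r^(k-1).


r^(k-1) = 2.1721
eta = 1 - 1/2.1721 = 0.5396 = 53.9615%

53.9615%


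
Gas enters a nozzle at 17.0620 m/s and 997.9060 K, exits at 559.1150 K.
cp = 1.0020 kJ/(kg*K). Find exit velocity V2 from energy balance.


dT = 438.7910 K
2*cp*1000*dT = 879337.1640
V1^2 = 291.1118
V2 = sqrt(879628.2758) = 937.8850 m/s

937.8850 m/s


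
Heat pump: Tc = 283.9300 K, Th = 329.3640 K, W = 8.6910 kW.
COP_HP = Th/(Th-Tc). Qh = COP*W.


COP = 329.3640 / 45.4340 = 7.2493
Qh = 7.2493 * 8.6910 = 63.0035 kW

COP = 7.2493, Qh = 63.0035 kW


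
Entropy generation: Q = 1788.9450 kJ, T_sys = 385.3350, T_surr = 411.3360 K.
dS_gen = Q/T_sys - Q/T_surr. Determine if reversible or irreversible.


dS_sys = 1788.9450/385.3350 = 4.6426 kJ/K
dS_surr = -1788.9450/411.3360 = -4.3491 kJ/K
dS_gen = 4.6426 - 4.3491 = 0.2935 kJ/K (irreversible)

dS_gen = 0.2935 kJ/K, irreversible


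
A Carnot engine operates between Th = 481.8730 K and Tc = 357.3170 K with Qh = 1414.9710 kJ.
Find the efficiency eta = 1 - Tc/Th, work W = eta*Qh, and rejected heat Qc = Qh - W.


eta = 1 - 357.3170/481.8730 = 0.2585
W = 0.2585 * 1414.9710 = 365.7460 kJ
Qc = 1414.9710 - 365.7460 = 1049.2250 kJ

eta = 25.8483%, W = 365.7460 kJ, Qc = 1049.2250 kJ


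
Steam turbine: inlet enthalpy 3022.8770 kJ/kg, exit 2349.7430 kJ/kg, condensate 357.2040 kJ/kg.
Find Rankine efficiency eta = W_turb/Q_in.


W = 673.1340 kJ/kg
Q_in = 2665.6730 kJ/kg
eta = 0.2525 = 25.2519%

eta = 25.2519%


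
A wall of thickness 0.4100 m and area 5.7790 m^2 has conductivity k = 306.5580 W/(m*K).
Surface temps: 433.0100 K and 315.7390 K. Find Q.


dT = 117.2710 K
Q = 306.5580 * 5.7790 * 117.2710 / 0.4100 = 506724.7537 W

506724.7537 W


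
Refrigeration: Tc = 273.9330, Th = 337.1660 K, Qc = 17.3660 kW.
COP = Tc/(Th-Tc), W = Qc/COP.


COP = 273.9330 / 63.2330 = 4.3321
W = 17.3660 / 4.3321 = 4.0087 kW

COP = 4.3321, W = 4.0087 kW


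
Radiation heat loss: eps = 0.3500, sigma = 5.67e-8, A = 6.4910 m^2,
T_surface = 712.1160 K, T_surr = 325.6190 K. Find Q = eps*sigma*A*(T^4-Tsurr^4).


T^4 = 2.5716e+11
Tsurr^4 = 1.1242e+10
Q = 0.3500 * 5.67e-8 * 6.4910 * 2.4592e+11 = 31677.6371 W

31677.6371 W


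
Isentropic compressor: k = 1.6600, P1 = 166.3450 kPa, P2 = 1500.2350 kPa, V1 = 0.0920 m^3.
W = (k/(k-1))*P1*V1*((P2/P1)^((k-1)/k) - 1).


(k-1)/k = 0.3976
(P2/P1)^exp = 2.3975
W = 2.5152 * 166.3450 * 0.0920 * (2.3975 - 1) = 53.7914 kJ

53.7914 kJ
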